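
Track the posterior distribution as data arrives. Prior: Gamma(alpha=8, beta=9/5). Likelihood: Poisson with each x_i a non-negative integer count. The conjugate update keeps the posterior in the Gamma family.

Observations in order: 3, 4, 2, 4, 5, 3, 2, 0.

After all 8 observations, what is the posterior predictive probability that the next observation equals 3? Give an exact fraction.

1061067158887295851396055324321360691014451059435592588625/4980441592434488955981818255816749900599261053857264828416

obs 1: x=3 → posterior Gamma(11, 14/5)
obs 2: x=4 → posterior Gamma(15, 19/5)
obs 3: x=2 → posterior Gamma(17, 24/5)
obs 4: x=4 → posterior Gamma(21, 29/5)
obs 5: x=5 → posterior Gamma(26, 34/5)
obs 6: x=3 → posterior Gamma(29, 39/5)
obs 7: x=2 → posterior Gamma(31, 44/5)
obs 8: x=0 → posterior Gamma(31, 49/5)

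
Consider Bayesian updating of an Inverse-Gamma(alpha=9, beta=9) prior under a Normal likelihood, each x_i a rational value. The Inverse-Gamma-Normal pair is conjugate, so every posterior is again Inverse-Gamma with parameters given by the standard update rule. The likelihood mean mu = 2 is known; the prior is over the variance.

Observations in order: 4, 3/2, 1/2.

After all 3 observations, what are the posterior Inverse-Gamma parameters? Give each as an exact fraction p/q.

obs 1: x=4 → posterior Inverse-Gamma(19/2, 11)
obs 2: x=3/2 → posterior Inverse-Gamma(10, 89/8)
obs 3: x=1/2 → posterior Inverse-Gamma(21/2, 49/4)

alpha=21/2, beta=49/4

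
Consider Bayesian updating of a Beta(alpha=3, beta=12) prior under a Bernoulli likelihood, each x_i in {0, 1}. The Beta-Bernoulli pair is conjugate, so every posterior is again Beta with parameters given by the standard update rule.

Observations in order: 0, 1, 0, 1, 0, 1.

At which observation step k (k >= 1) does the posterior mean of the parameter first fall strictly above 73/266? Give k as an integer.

k = 6

obs 1: x=0 → posterior Beta(3, 13)
obs 2: x=1 → posterior Beta(4, 13)
obs 3: x=0 → posterior Beta(4, 14)
obs 4: x=1 → posterior Beta(5, 14)
obs 5: x=0 → posterior Beta(5, 15)
obs 6: x=1 → posterior Beta(6, 15)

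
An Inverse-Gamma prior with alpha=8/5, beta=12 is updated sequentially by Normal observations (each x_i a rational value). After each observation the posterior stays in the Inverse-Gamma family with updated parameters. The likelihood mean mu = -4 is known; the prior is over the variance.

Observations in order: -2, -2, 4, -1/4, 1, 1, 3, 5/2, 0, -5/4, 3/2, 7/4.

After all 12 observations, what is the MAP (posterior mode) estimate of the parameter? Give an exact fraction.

obs 1: x=-2 → posterior Inverse-Gamma(21/10, 14)
obs 2: x=-2 → posterior Inverse-Gamma(13/5, 16)
obs 3: x=4 → posterior Inverse-Gamma(31/10, 48)
obs 4: x=-1/4 → posterior Inverse-Gamma(18/5, 1761/32)
obs 5: x=1 → posterior Inverse-Gamma(41/10, 2161/32)
obs 6: x=1 → posterior Inverse-Gamma(23/5, 2561/32)
obs 7: x=3 → posterior Inverse-Gamma(51/10, 3345/32)
obs 8: x=5/2 → posterior Inverse-Gamma(28/5, 4021/32)
obs 9: x=0 → posterior Inverse-Gamma(61/10, 4277/32)
obs 10: x=-5/4 → posterior Inverse-Gamma(33/5, 2199/16)
obs 11: x=3/2 → posterior Inverse-Gamma(71/10, 2441/16)
obs 12: x=7/4 → posterior Inverse-Gamma(38/5, 5411/32)

27055/1376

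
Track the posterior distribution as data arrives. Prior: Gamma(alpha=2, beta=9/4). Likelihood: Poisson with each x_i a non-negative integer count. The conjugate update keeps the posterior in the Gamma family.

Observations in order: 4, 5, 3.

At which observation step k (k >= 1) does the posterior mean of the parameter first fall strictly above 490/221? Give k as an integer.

k = 2

obs 1: x=4 → posterior Gamma(6, 13/4)
obs 2: x=5 → posterior Gamma(11, 17/4)
obs 3: x=3 → posterior Gamma(14, 21/4)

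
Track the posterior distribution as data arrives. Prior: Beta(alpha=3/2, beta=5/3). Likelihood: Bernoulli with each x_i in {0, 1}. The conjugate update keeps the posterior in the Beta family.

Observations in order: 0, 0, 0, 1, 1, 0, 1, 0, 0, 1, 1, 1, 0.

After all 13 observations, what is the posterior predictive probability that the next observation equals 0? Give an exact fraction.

52/97

obs 1: x=0 → posterior Beta(3/2, 8/3)
obs 2: x=0 → posterior Beta(3/2, 11/3)
obs 3: x=0 → posterior Beta(3/2, 14/3)
obs 4: x=1 → posterior Beta(5/2, 14/3)
obs 5: x=1 → posterior Beta(7/2, 14/3)
obs 6: x=0 → posterior Beta(7/2, 17/3)
obs 7: x=1 → posterior Beta(9/2, 17/3)
obs 8: x=0 → posterior Beta(9/2, 20/3)
obs 9: x=0 → posterior Beta(9/2, 23/3)
obs 10: x=1 → posterior Beta(11/2, 23/3)
obs 11: x=1 → posterior Beta(13/2, 23/3)
obs 12: x=1 → posterior Beta(15/2, 23/3)
obs 13: x=0 → posterior Beta(15/2, 26/3)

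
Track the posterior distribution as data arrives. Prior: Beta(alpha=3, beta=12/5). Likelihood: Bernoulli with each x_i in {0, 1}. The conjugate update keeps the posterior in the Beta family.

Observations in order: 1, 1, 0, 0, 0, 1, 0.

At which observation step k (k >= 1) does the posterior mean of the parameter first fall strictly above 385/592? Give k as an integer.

obs 1: x=1 → posterior Beta(4, 12/5)
obs 2: x=1 → posterior Beta(5, 12/5)
obs 3: x=0 → posterior Beta(5, 17/5)
obs 4: x=0 → posterior Beta(5, 22/5)
obs 5: x=0 → posterior Beta(5, 27/5)
obs 6: x=1 → posterior Beta(6, 27/5)
obs 7: x=0 → posterior Beta(6, 32/5)

k = 2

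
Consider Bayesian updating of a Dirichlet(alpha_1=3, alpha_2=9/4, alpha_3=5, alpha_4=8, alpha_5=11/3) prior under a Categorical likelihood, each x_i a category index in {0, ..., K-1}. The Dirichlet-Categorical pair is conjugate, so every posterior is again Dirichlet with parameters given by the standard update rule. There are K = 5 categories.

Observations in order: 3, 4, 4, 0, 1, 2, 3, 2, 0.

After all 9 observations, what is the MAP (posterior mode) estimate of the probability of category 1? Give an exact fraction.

obs 1: x=3 → posterior Dirichlet(3, 9/4, 5, 9, 11/3)
obs 2: x=4 → posterior Dirichlet(3, 9/4, 5, 9, 14/3)
obs 3: x=4 → posterior Dirichlet(3, 9/4, 5, 9, 17/3)
obs 4: x=0 → posterior Dirichlet(4, 9/4, 5, 9, 17/3)
obs 5: x=1 → posterior Dirichlet(4, 13/4, 5, 9, 17/3)
obs 6: x=2 → posterior Dirichlet(4, 13/4, 6, 9, 17/3)
obs 7: x=3 → posterior Dirichlet(4, 13/4, 6, 10, 17/3)
obs 8: x=2 → posterior Dirichlet(4, 13/4, 7, 10, 17/3)
obs 9: x=0 → posterior Dirichlet(5, 13/4, 7, 10, 17/3)

27/311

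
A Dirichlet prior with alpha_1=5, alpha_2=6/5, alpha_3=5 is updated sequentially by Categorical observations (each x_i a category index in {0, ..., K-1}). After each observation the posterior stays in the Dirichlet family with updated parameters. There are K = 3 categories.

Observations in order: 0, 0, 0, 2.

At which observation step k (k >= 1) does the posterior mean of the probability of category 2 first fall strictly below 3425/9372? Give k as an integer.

obs 1: x=0 → posterior Dirichlet(6, 6/5, 5)
obs 2: x=0 → posterior Dirichlet(7, 6/5, 5)
obs 3: x=0 → posterior Dirichlet(8, 6/5, 5)
obs 4: x=2 → posterior Dirichlet(8, 6/5, 6)

k = 3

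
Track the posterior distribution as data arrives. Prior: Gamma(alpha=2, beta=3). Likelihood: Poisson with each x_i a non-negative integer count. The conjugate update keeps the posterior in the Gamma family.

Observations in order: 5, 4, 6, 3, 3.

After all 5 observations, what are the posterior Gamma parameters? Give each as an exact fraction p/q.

obs 1: x=5 → posterior Gamma(7, 4)
obs 2: x=4 → posterior Gamma(11, 5)
obs 3: x=6 → posterior Gamma(17, 6)
obs 4: x=3 → posterior Gamma(20, 7)
obs 5: x=3 → posterior Gamma(23, 8)

alpha=23, beta=8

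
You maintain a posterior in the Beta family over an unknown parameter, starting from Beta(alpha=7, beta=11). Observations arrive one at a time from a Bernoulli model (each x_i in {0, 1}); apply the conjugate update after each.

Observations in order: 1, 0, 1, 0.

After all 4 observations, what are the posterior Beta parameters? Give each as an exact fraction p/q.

alpha=9, beta=13

obs 1: x=1 → posterior Beta(8, 11)
obs 2: x=0 → posterior Beta(8, 12)
obs 3: x=1 → posterior Beta(9, 12)
obs 4: x=0 → posterior Beta(9, 13)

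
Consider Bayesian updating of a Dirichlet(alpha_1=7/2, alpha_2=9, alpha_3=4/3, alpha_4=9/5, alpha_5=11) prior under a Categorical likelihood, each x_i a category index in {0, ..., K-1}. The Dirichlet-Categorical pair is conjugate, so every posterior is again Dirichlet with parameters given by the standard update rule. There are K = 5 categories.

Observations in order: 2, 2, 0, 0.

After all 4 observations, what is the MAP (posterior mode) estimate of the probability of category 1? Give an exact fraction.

240/769

obs 1: x=2 → posterior Dirichlet(7/2, 9, 7/3, 9/5, 11)
obs 2: x=2 → posterior Dirichlet(7/2, 9, 10/3, 9/5, 11)
obs 3: x=0 → posterior Dirichlet(9/2, 9, 10/3, 9/5, 11)
obs 4: x=0 → posterior Dirichlet(11/2, 9, 10/3, 9/5, 11)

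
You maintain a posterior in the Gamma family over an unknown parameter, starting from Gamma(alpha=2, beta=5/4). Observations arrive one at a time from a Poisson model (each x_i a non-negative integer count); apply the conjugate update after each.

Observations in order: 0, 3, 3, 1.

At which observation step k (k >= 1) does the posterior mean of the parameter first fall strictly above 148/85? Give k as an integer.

k = 3

obs 1: x=0 → posterior Gamma(2, 9/4)
obs 2: x=3 → posterior Gamma(5, 13/4)
obs 3: x=3 → posterior Gamma(8, 17/4)
obs 4: x=1 → posterior Gamma(9, 21/4)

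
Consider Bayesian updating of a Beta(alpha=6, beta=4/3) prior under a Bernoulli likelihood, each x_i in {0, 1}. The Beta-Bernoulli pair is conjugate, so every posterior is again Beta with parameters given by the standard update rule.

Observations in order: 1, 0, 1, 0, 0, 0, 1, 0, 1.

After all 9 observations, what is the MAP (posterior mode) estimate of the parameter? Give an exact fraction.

27/43

obs 1: x=1 → posterior Beta(7, 4/3)
obs 2: x=0 → posterior Beta(7, 7/3)
obs 3: x=1 → posterior Beta(8, 7/3)
obs 4: x=0 → posterior Beta(8, 10/3)
obs 5: x=0 → posterior Beta(8, 13/3)
obs 6: x=0 → posterior Beta(8, 16/3)
obs 7: x=1 → posterior Beta(9, 16/3)
obs 8: x=0 → posterior Beta(9, 19/3)
obs 9: x=1 → posterior Beta(10, 19/3)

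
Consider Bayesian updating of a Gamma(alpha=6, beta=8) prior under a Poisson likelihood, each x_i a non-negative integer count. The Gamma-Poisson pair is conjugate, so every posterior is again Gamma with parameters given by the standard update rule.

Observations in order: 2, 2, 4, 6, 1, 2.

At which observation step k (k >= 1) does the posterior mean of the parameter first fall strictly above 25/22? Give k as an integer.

k = 3

obs 1: x=2 → posterior Gamma(8, 9)
obs 2: x=2 → posterior Gamma(10, 10)
obs 3: x=4 → posterior Gamma(14, 11)
obs 4: x=6 → posterior Gamma(20, 12)
obs 5: x=1 → posterior Gamma(21, 13)
obs 6: x=2 → posterior Gamma(23, 14)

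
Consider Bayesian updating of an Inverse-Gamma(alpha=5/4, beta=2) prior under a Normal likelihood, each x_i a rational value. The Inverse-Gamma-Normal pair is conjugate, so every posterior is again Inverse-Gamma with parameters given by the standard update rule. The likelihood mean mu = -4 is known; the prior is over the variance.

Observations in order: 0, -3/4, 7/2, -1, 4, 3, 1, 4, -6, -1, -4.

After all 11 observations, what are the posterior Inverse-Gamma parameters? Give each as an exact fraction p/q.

obs 1: x=0 → posterior Inverse-Gamma(7/4, 10)
obs 2: x=-3/4 → posterior Inverse-Gamma(9/4, 489/32)
obs 3: x=7/2 → posterior Inverse-Gamma(11/4, 1389/32)
obs 4: x=-1 → posterior Inverse-Gamma(13/4, 1533/32)
obs 5: x=4 → posterior Inverse-Gamma(15/4, 2557/32)
obs 6: x=3 → posterior Inverse-Gamma(17/4, 3341/32)
obs 7: x=1 → posterior Inverse-Gamma(19/4, 3741/32)
obs 8: x=4 → posterior Inverse-Gamma(21/4, 4765/32)
obs 9: x=-6 → posterior Inverse-Gamma(23/4, 4829/32)
obs 10: x=-1 → posterior Inverse-Gamma(25/4, 4973/32)
obs 11: x=-4 → posterior Inverse-Gamma(27/4, 4973/32)

alpha=27/4, beta=4973/32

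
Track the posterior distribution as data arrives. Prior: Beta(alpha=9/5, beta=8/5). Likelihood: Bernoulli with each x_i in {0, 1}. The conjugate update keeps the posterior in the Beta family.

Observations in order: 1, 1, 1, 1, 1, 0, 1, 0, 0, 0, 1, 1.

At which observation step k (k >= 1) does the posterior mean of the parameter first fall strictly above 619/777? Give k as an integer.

obs 1: x=1 → posterior Beta(14/5, 8/5)
obs 2: x=1 → posterior Beta(19/5, 8/5)
obs 3: x=1 → posterior Beta(24/5, 8/5)
obs 4: x=1 → posterior Beta(29/5, 8/5)
obs 5: x=1 → posterior Beta(34/5, 8/5)
obs 6: x=0 → posterior Beta(34/5, 13/5)
obs 7: x=1 → posterior Beta(39/5, 13/5)
obs 8: x=0 → posterior Beta(39/5, 18/5)
obs 9: x=0 → posterior Beta(39/5, 23/5)
obs 10: x=0 → posterior Beta(39/5, 28/5)
obs 11: x=1 → posterior Beta(44/5, 28/5)
obs 12: x=1 → posterior Beta(49/5, 28/5)

k = 5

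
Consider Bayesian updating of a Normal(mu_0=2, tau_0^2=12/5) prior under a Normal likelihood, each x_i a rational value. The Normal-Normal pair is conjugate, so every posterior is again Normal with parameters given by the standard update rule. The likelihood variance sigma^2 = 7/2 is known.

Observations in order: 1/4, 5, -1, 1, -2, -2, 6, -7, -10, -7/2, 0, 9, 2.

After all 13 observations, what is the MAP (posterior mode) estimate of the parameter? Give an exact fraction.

16/347

obs 1: x=1/4 → posterior Normal(76/59, 84/59)
obs 2: x=5 → posterior Normal(196/83, 84/83)
obs 3: x=-1 → posterior Normal(172/107, 84/107)
obs 4: x=1 → posterior Normal(196/131, 84/131)
obs 5: x=-2 → posterior Normal(148/155, 84/155)
obs 6: x=-2 → posterior Normal(100/179, 84/179)
obs 7: x=6 → posterior Normal(244/203, 12/29)
obs 8: x=-7 → posterior Normal(76/227, 84/227)
obs 9: x=-10 → posterior Normal(-164/251, 84/251)
obs 10: x=-7/2 → posterior Normal(-248/275, 84/275)
obs 11: x=0 → posterior Normal(-248/299, 84/299)
obs 12: x=9 → posterior Normal(-32/323, 84/323)
obs 13: x=2 → posterior Normal(16/347, 84/347)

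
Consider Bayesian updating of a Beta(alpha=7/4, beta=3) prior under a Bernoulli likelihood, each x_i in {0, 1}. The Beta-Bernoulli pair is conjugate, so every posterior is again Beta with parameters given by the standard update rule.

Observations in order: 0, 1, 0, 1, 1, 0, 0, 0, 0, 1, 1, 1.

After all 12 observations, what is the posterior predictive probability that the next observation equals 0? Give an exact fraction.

obs 1: x=0 → posterior Beta(7/4, 4)
obs 2: x=1 → posterior Beta(11/4, 4)
obs 3: x=0 → posterior Beta(11/4, 5)
obs 4: x=1 → posterior Beta(15/4, 5)
obs 5: x=1 → posterior Beta(19/4, 5)
obs 6: x=0 → posterior Beta(19/4, 6)
obs 7: x=0 → posterior Beta(19/4, 7)
obs 8: x=0 → posterior Beta(19/4, 8)
obs 9: x=0 → posterior Beta(19/4, 9)
obs 10: x=1 → posterior Beta(23/4, 9)
obs 11: x=1 → posterior Beta(27/4, 9)
obs 12: x=1 → posterior Beta(31/4, 9)

36/67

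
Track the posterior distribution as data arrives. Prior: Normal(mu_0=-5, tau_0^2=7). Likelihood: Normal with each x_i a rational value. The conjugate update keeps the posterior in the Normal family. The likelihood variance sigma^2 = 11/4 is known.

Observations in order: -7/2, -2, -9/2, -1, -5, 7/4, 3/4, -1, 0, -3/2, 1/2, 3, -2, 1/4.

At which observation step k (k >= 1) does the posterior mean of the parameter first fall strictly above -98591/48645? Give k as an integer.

k = 8

obs 1: x=-7/2 → posterior Normal(-51/13, 77/39)
obs 2: x=-2 → posterior Normal(-209/67, 77/67)
obs 3: x=-9/2 → posterior Normal(-67/19, 77/95)
obs 4: x=-1 → posterior Normal(-121/41, 77/123)
obs 5: x=-5 → posterior Normal(-503/151, 77/151)
obs 6: x=7/4 → posterior Normal(-454/179, 77/179)
obs 7: x=3/4 → posterior Normal(-433/207, 77/207)
obs 8: x=-1 → posterior Normal(-461/235, 77/235)
obs 9: x=0 → posterior Normal(-461/263, 77/263)
obs 10: x=-3/2 → posterior Normal(-503/291, 77/291)
obs 11: x=1/2 → posterior Normal(-489/319, 7/29)
obs 12: x=3 → posterior Normal(-405/347, 77/347)
obs 13: x=-2 → posterior Normal(-461/375, 77/375)
obs 14: x=1/4 → posterior Normal(-454/403, 77/403)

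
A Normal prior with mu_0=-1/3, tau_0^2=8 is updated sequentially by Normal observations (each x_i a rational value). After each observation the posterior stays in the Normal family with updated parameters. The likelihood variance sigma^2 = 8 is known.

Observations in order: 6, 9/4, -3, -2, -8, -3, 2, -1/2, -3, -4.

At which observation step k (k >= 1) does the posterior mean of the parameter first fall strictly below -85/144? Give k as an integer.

k = 5

obs 1: x=6 → posterior Normal(17/6, 4)
obs 2: x=9/4 → posterior Normal(95/36, 8/3)
obs 3: x=-3 → posterior Normal(59/48, 2)
obs 4: x=-2 → posterior Normal(7/12, 8/5)
obs 5: x=-8 → posterior Normal(-61/72, 4/3)
obs 6: x=-3 → posterior Normal(-97/84, 8/7)
obs 7: x=2 → posterior Normal(-73/96, 1)
obs 8: x=-1/2 → posterior Normal(-79/108, 8/9)
obs 9: x=-3 → posterior Normal(-23/24, 4/5)
obs 10: x=-4 → posterior Normal(-163/132, 8/11)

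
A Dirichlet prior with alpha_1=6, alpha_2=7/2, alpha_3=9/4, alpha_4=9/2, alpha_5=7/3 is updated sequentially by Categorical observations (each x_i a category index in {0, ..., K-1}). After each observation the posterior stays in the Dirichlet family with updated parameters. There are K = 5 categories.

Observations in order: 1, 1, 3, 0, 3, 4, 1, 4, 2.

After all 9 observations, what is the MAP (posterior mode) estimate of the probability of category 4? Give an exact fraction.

40/271

obs 1: x=1 → posterior Dirichlet(6, 9/2, 9/4, 9/2, 7/3)
obs 2: x=1 → posterior Dirichlet(6, 11/2, 9/4, 9/2, 7/3)
obs 3: x=3 → posterior Dirichlet(6, 11/2, 9/4, 11/2, 7/3)
obs 4: x=0 → posterior Dirichlet(7, 11/2, 9/4, 11/2, 7/3)
obs 5: x=3 → posterior Dirichlet(7, 11/2, 9/4, 13/2, 7/3)
obs 6: x=4 → posterior Dirichlet(7, 11/2, 9/4, 13/2, 10/3)
obs 7: x=1 → posterior Dirichlet(7, 13/2, 9/4, 13/2, 10/3)
obs 8: x=4 → posterior Dirichlet(7, 13/2, 9/4, 13/2, 13/3)
obs 9: x=2 → posterior Dirichlet(7, 13/2, 13/4, 13/2, 13/3)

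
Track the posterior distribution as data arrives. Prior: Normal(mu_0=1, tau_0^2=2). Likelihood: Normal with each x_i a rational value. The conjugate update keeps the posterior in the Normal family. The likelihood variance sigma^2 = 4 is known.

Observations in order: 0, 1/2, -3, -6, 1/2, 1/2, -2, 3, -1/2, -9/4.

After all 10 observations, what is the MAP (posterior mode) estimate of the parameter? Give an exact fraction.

-29/48

obs 1: x=0 → posterior Normal(2/3, 4/3)
obs 2: x=1/2 → posterior Normal(5/8, 1)
obs 3: x=-3 → posterior Normal(-1/10, 4/5)
obs 4: x=-6 → posterior Normal(-13/12, 2/3)
obs 5: x=1/2 → posterior Normal(-6/7, 4/7)
obs 6: x=1/2 → posterior Normal(-11/16, 1/2)
obs 7: x=-2 → posterior Normal(-5/6, 4/9)
obs 8: x=3 → posterior Normal(-9/20, 2/5)
obs 9: x=-1/2 → posterior Normal(-5/11, 4/11)
obs 10: x=-9/4 → posterior Normal(-29/48, 1/3)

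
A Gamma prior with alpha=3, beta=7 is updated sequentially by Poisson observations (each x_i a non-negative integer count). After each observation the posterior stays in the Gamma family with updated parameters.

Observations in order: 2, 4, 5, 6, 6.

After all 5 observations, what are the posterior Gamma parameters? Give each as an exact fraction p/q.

alpha=26, beta=12

obs 1: x=2 → posterior Gamma(5, 8)
obs 2: x=4 → posterior Gamma(9, 9)
obs 3: x=5 → posterior Gamma(14, 10)
obs 4: x=6 → posterior Gamma(20, 11)
obs 5: x=6 → posterior Gamma(26, 12)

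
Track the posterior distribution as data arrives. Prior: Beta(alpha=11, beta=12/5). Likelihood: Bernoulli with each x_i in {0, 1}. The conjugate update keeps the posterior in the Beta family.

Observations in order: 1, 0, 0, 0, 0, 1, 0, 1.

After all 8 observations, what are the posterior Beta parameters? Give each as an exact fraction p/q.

obs 1: x=1 → posterior Beta(12, 12/5)
obs 2: x=0 → posterior Beta(12, 17/5)
obs 3: x=0 → posterior Beta(12, 22/5)
obs 4: x=0 → posterior Beta(12, 27/5)
obs 5: x=0 → posterior Beta(12, 32/5)
obs 6: x=1 → posterior Beta(13, 32/5)
obs 7: x=0 → posterior Beta(13, 37/5)
obs 8: x=1 → posterior Beta(14, 37/5)

alpha=14, beta=37/5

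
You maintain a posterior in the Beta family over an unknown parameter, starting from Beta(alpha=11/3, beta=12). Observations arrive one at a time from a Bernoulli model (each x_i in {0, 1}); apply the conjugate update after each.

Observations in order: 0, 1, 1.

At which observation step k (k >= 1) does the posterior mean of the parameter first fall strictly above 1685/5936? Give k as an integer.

obs 1: x=0 → posterior Beta(11/3, 13)
obs 2: x=1 → posterior Beta(14/3, 13)
obs 3: x=1 → posterior Beta(17/3, 13)

k = 3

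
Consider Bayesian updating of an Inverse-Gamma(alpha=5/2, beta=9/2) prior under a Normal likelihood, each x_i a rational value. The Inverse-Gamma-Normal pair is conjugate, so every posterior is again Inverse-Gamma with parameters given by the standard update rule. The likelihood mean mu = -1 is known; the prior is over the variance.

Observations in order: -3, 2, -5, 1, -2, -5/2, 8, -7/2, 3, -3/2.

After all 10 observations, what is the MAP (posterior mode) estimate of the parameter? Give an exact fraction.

obs 1: x=-3 → posterior Inverse-Gamma(3, 13/2)
obs 2: x=2 → posterior Inverse-Gamma(7/2, 11)
obs 3: x=-5 → posterior Inverse-Gamma(4, 19)
obs 4: x=1 → posterior Inverse-Gamma(9/2, 21)
obs 5: x=-2 → posterior Inverse-Gamma(5, 43/2)
obs 6: x=-5/2 → posterior Inverse-Gamma(11/2, 181/8)
obs 7: x=8 → posterior Inverse-Gamma(6, 505/8)
obs 8: x=-7/2 → posterior Inverse-Gamma(13/2, 265/4)
obs 9: x=3 → posterior Inverse-Gamma(7, 297/4)
obs 10: x=-3/2 → posterior Inverse-Gamma(15/2, 595/8)

35/4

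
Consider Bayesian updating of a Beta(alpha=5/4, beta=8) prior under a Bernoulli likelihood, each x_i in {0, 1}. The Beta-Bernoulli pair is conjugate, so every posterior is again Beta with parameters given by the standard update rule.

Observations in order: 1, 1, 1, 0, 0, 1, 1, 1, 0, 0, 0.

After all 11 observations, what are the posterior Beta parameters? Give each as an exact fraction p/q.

alpha=29/4, beta=13

obs 1: x=1 → posterior Beta(9/4, 8)
obs 2: x=1 → posterior Beta(13/4, 8)
obs 3: x=1 → posterior Beta(17/4, 8)
obs 4: x=0 → posterior Beta(17/4, 9)
obs 5: x=0 → posterior Beta(17/4, 10)
obs 6: x=1 → posterior Beta(21/4, 10)
obs 7: x=1 → posterior Beta(25/4, 10)
obs 8: x=1 → posterior Beta(29/4, 10)
obs 9: x=0 → posterior Beta(29/4, 11)
obs 10: x=0 → posterior Beta(29/4, 12)
obs 11: x=0 → posterior Beta(29/4, 13)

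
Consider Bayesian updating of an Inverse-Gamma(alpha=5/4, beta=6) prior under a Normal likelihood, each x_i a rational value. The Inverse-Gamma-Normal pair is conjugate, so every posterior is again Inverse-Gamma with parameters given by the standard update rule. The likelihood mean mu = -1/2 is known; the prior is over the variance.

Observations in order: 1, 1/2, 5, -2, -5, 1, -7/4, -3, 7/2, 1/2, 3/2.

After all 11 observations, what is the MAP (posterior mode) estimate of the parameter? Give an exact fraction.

1585/248

obs 1: x=1 → posterior Inverse-Gamma(7/4, 57/8)
obs 2: x=1/2 → posterior Inverse-Gamma(9/4, 61/8)
obs 3: x=5 → posterior Inverse-Gamma(11/4, 91/4)
obs 4: x=-2 → posterior Inverse-Gamma(13/4, 191/8)
obs 5: x=-5 → posterior Inverse-Gamma(15/4, 34)
obs 6: x=1 → posterior Inverse-Gamma(17/4, 281/8)
obs 7: x=-7/4 → posterior Inverse-Gamma(19/4, 1149/32)
obs 8: x=-3 → posterior Inverse-Gamma(21/4, 1249/32)
obs 9: x=7/2 → posterior Inverse-Gamma(23/4, 1505/32)
obs 10: x=1/2 → posterior Inverse-Gamma(25/4, 1521/32)
obs 11: x=3/2 → posterior Inverse-Gamma(27/4, 1585/32)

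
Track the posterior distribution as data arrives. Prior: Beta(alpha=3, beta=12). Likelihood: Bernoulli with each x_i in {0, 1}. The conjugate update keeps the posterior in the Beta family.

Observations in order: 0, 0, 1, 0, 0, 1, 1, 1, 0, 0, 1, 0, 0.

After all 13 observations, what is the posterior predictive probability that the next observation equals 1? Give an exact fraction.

2/7

obs 1: x=0 → posterior Beta(3, 13)
obs 2: x=0 → posterior Beta(3, 14)
obs 3: x=1 → posterior Beta(4, 14)
obs 4: x=0 → posterior Beta(4, 15)
obs 5: x=0 → posterior Beta(4, 16)
obs 6: x=1 → posterior Beta(5, 16)
obs 7: x=1 → posterior Beta(6, 16)
obs 8: x=1 → posterior Beta(7, 16)
obs 9: x=0 → posterior Beta(7, 17)
obs 10: x=0 → posterior Beta(7, 18)
obs 11: x=1 → posterior Beta(8, 18)
obs 12: x=0 → posterior Beta(8, 19)
obs 13: x=0 → posterior Beta(8, 20)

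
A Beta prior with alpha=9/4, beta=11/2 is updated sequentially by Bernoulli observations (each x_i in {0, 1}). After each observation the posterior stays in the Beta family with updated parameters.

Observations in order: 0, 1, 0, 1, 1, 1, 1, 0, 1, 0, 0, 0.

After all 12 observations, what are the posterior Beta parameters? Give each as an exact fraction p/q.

obs 1: x=0 → posterior Beta(9/4, 13/2)
obs 2: x=1 → posterior Beta(13/4, 13/2)
obs 3: x=0 → posterior Beta(13/4, 15/2)
obs 4: x=1 → posterior Beta(17/4, 15/2)
obs 5: x=1 → posterior Beta(21/4, 15/2)
obs 6: x=1 → posterior Beta(25/4, 15/2)
obs 7: x=1 → posterior Beta(29/4, 15/2)
obs 8: x=0 → posterior Beta(29/4, 17/2)
obs 9: x=1 → posterior Beta(33/4, 17/2)
obs 10: x=0 → posterior Beta(33/4, 19/2)
obs 11: x=0 → posterior Beta(33/4, 21/2)
obs 12: x=0 → posterior Beta(33/4, 23/2)

alpha=33/4, beta=23/2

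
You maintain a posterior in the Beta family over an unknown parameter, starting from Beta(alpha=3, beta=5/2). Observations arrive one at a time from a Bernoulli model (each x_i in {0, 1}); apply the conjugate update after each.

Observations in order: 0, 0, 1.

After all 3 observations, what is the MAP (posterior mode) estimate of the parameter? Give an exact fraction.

obs 1: x=0 → posterior Beta(3, 7/2)
obs 2: x=0 → posterior Beta(3, 9/2)
obs 3: x=1 → posterior Beta(4, 9/2)

6/13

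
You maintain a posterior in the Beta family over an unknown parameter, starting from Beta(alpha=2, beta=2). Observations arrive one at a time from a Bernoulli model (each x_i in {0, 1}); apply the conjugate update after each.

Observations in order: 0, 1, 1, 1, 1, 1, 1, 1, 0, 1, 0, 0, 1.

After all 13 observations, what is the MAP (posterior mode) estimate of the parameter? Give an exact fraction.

obs 1: x=0 → posterior Beta(2, 3)
obs 2: x=1 → posterior Beta(3, 3)
obs 3: x=1 → posterior Beta(4, 3)
obs 4: x=1 → posterior Beta(5, 3)
obs 5: x=1 → posterior Beta(6, 3)
obs 6: x=1 → posterior Beta(7, 3)
obs 7: x=1 → posterior Beta(8, 3)
obs 8: x=1 → posterior Beta(9, 3)
obs 9: x=0 → posterior Beta(9, 4)
obs 10: x=1 → posterior Beta(10, 4)
obs 11: x=0 → posterior Beta(10, 5)
obs 12: x=0 → posterior Beta(10, 6)
obs 13: x=1 → posterior Beta(11, 6)

2/3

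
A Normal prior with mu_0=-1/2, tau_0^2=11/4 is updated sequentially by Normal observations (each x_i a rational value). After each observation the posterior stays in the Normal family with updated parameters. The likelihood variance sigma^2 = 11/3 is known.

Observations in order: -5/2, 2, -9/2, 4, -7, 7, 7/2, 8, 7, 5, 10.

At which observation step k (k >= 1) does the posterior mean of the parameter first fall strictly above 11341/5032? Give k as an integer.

obs 1: x=-5/2 → posterior Normal(-19/14, 11/7)
obs 2: x=2 → posterior Normal(-7/20, 11/10)
obs 3: x=-9/2 → posterior Normal(-17/13, 11/13)
obs 4: x=4 → posterior Normal(-5/16, 11/16)
obs 5: x=-7 → posterior Normal(-26/19, 11/19)
obs 6: x=7 → posterior Normal(-5/22, 1/2)
obs 7: x=7/2 → posterior Normal(11/50, 11/25)
obs 8: x=8 → posterior Normal(59/56, 11/28)
obs 9: x=7 → posterior Normal(101/62, 11/31)
obs 10: x=5 → posterior Normal(131/68, 11/34)
obs 11: x=10 → posterior Normal(191/74, 11/37)

k = 11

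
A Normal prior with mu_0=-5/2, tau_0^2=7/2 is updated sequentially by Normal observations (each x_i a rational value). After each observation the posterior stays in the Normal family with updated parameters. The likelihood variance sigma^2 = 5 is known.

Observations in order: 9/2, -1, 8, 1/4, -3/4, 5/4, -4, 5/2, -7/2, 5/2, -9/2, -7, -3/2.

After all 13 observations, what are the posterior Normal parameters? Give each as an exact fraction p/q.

mu_0=-191/404, tau_0^2=35/101

obs 1: x=9/2 → posterior Normal(13/34, 35/17)
obs 2: x=-1 → posterior Normal(-1/48, 35/24)
obs 3: x=8 → posterior Normal(111/62, 35/31)
obs 4: x=1/4 → posterior Normal(229/152, 35/38)
obs 5: x=-3/4 → posterior Normal(52/45, 7/9)
obs 6: x=5/4 → posterior Normal(243/208, 35/52)
obs 7: x=-4 → posterior Normal(131/236, 35/59)
obs 8: x=5/2 → posterior Normal(67/88, 35/66)
obs 9: x=-7/2 → posterior Normal(103/292, 35/73)
obs 10: x=5/2 → posterior Normal(173/320, 7/16)
obs 11: x=-9/2 → posterior Normal(47/348, 35/87)
obs 12: x=-7 → posterior Normal(-149/376, 35/94)
obs 13: x=-3/2 → posterior Normal(-191/404, 35/101)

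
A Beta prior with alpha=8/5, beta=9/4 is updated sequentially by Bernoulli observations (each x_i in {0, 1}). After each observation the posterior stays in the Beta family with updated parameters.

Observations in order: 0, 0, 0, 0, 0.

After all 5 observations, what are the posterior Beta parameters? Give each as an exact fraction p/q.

obs 1: x=0 → posterior Beta(8/5, 13/4)
obs 2: x=0 → posterior Beta(8/5, 17/4)
obs 3: x=0 → posterior Beta(8/5, 21/4)
obs 4: x=0 → posterior Beta(8/5, 25/4)
obs 5: x=0 → posterior Beta(8/5, 29/4)

alpha=8/5, beta=29/4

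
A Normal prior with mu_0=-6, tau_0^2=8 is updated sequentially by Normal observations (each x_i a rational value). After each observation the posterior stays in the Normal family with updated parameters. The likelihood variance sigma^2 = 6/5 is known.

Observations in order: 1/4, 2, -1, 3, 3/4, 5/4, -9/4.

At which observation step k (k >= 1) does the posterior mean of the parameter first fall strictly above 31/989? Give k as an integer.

obs 1: x=1/4 → posterior Normal(-13/23, 24/23)
obs 2: x=2 → posterior Normal(27/43, 24/43)
obs 3: x=-1 → posterior Normal(1/9, 8/21)
obs 4: x=3 → posterior Normal(67/83, 24/83)
obs 5: x=3/4 → posterior Normal(82/103, 24/103)
obs 6: x=5/4 → posterior Normal(107/123, 8/41)
obs 7: x=-9/4 → posterior Normal(62/143, 24/143)

k = 2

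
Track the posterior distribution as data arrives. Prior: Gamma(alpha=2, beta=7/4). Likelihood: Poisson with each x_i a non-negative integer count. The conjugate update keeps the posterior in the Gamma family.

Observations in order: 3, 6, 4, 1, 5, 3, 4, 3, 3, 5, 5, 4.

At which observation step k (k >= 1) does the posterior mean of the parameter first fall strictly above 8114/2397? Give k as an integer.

obs 1: x=3 → posterior Gamma(5, 11/4)
obs 2: x=6 → posterior Gamma(11, 15/4)
obs 3: x=4 → posterior Gamma(15, 19/4)
obs 4: x=1 → posterior Gamma(16, 23/4)
obs 5: x=5 → posterior Gamma(21, 27/4)
obs 6: x=3 → posterior Gamma(24, 31/4)
obs 7: x=4 → posterior Gamma(28, 35/4)
obs 8: x=3 → posterior Gamma(31, 39/4)
obs 9: x=3 → posterior Gamma(34, 43/4)
obs 10: x=5 → posterior Gamma(39, 47/4)
obs 11: x=5 → posterior Gamma(44, 51/4)
obs 12: x=4 → posterior Gamma(48, 55/4)

k = 11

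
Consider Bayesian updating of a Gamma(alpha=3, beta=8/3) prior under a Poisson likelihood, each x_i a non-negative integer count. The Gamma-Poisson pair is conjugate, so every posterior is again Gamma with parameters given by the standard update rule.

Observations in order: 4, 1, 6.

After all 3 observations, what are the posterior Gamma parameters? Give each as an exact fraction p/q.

alpha=14, beta=17/3

obs 1: x=4 → posterior Gamma(7, 11/3)
obs 2: x=1 → posterior Gamma(8, 14/3)
obs 3: x=6 → posterior Gamma(14, 17/3)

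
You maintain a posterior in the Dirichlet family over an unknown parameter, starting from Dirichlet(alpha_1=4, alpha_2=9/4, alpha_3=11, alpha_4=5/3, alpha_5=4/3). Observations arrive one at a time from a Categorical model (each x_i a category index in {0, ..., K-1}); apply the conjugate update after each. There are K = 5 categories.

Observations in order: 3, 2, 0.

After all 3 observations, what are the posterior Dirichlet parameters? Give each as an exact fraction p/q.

obs 1: x=3 → posterior Dirichlet(4, 9/4, 11, 8/3, 4/3)
obs 2: x=2 → posterior Dirichlet(4, 9/4, 12, 8/3, 4/3)
obs 3: x=0 → posterior Dirichlet(5, 9/4, 12, 8/3, 4/3)

alpha_1=5, alpha_2=9/4, alpha_3=12, alpha_4=8/3, alpha_5=4/3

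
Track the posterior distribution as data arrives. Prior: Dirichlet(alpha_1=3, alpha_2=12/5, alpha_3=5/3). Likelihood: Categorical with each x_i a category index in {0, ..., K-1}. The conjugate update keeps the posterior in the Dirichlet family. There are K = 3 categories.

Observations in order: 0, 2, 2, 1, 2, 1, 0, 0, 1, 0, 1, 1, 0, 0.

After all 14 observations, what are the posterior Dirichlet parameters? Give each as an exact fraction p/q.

obs 1: x=0 → posterior Dirichlet(4, 12/5, 5/3)
obs 2: x=2 → posterior Dirichlet(4, 12/5, 8/3)
obs 3: x=2 → posterior Dirichlet(4, 12/5, 11/3)
obs 4: x=1 → posterior Dirichlet(4, 17/5, 11/3)
obs 5: x=2 → posterior Dirichlet(4, 17/5, 14/3)
obs 6: x=1 → posterior Dirichlet(4, 22/5, 14/3)
obs 7: x=0 → posterior Dirichlet(5, 22/5, 14/3)
obs 8: x=0 → posterior Dirichlet(6, 22/5, 14/3)
obs 9: x=1 → posterior Dirichlet(6, 27/5, 14/3)
obs 10: x=0 → posterior Dirichlet(7, 27/5, 14/3)
obs 11: x=1 → posterior Dirichlet(7, 32/5, 14/3)
obs 12: x=1 → posterior Dirichlet(7, 37/5, 14/3)
obs 13: x=0 → posterior Dirichlet(8, 37/5, 14/3)
obs 14: x=0 → posterior Dirichlet(9, 37/5, 14/3)

alpha_1=9, alpha_2=37/5, alpha_3=14/3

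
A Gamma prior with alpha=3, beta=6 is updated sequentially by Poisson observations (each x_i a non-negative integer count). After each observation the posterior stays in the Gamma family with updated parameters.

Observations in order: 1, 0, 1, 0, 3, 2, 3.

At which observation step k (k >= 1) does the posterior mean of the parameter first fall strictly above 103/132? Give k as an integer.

obs 1: x=1 → posterior Gamma(4, 7)
obs 2: x=0 → posterior Gamma(4, 8)
obs 3: x=1 → posterior Gamma(5, 9)
obs 4: x=0 → posterior Gamma(5, 10)
obs 5: x=3 → posterior Gamma(8, 11)
obs 6: x=2 → posterior Gamma(10, 12)
obs 7: x=3 → posterior Gamma(13, 13)

k = 6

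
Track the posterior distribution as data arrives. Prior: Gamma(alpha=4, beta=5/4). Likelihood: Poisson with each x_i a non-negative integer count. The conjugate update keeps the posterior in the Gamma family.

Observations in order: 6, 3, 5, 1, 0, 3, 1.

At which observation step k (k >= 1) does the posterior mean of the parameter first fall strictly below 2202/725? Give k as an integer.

k = 6

obs 1: x=6 → posterior Gamma(10, 9/4)
obs 2: x=3 → posterior Gamma(13, 13/4)
obs 3: x=5 → posterior Gamma(18, 17/4)
obs 4: x=1 → posterior Gamma(19, 21/4)
obs 5: x=0 → posterior Gamma(19, 25/4)
obs 6: x=3 → posterior Gamma(22, 29/4)
obs 7: x=1 → posterior Gamma(23, 33/4)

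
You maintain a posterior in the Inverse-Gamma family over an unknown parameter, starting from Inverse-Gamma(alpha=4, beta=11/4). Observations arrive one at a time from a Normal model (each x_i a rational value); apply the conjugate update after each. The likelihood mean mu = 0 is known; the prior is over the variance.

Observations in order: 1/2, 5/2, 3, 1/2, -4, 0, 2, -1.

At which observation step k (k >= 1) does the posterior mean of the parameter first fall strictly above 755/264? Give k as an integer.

obs 1: x=1/2 → posterior Inverse-Gamma(9/2, 23/8)
obs 2: x=5/2 → posterior Inverse-Gamma(5, 6)
obs 3: x=3 → posterior Inverse-Gamma(11/2, 21/2)
obs 4: x=1/2 → posterior Inverse-Gamma(6, 85/8)
obs 5: x=-4 → posterior Inverse-Gamma(13/2, 149/8)
obs 6: x=0 → posterior Inverse-Gamma(7, 149/8)
obs 7: x=2 → posterior Inverse-Gamma(15/2, 165/8)
obs 8: x=-1 → posterior Inverse-Gamma(8, 169/8)

k = 5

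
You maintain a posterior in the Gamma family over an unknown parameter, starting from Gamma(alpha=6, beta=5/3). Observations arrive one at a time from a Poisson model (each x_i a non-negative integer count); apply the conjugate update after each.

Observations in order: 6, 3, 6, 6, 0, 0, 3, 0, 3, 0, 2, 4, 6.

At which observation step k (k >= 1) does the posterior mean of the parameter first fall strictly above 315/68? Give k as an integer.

k = 4

obs 1: x=6 → posterior Gamma(12, 8/3)
obs 2: x=3 → posterior Gamma(15, 11/3)
obs 3: x=6 → posterior Gamma(21, 14/3)
obs 4: x=6 → posterior Gamma(27, 17/3)
obs 5: x=0 → posterior Gamma(27, 20/3)
obs 6: x=0 → posterior Gamma(27, 23/3)
obs 7: x=3 → posterior Gamma(30, 26/3)
obs 8: x=0 → posterior Gamma(30, 29/3)
obs 9: x=3 → posterior Gamma(33, 32/3)
obs 10: x=0 → posterior Gamma(33, 35/3)
obs 11: x=2 → posterior Gamma(35, 38/3)
obs 12: x=4 → posterior Gamma(39, 41/3)
obs 13: x=6 → posterior Gamma(45, 44/3)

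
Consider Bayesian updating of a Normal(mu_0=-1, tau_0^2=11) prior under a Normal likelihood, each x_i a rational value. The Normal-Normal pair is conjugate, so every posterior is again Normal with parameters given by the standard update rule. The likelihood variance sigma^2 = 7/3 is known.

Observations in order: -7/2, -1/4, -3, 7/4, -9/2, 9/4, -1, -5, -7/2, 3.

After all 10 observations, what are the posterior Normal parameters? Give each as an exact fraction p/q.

mu_0=-1843/1348, tau_0^2=77/337

obs 1: x=-7/2 → posterior Normal(-49/16, 77/40)
obs 2: x=-1/4 → posterior Normal(-523/292, 77/73)
obs 3: x=-3 → posterior Normal(-919/424, 77/106)
obs 4: x=7/4 → posterior Normal(-172/139, 77/139)
obs 5: x=-9/2 → posterior Normal(-641/344, 77/172)
obs 6: x=9/4 → posterior Normal(-197/164, 77/205)
obs 7: x=-1 → posterior Normal(-1117/952, 11/34)
obs 8: x=-5 → posterior Normal(-1777/1084, 77/271)
obs 9: x=-7/2 → posterior Normal(-2239/1216, 77/304)
obs 10: x=3 → posterior Normal(-1843/1348, 77/337)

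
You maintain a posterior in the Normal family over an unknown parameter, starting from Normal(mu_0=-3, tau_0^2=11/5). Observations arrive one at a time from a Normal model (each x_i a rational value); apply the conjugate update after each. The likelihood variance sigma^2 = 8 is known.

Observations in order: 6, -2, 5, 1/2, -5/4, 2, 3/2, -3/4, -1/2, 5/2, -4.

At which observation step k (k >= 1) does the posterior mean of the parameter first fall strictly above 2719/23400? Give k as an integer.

k = 10

obs 1: x=6 → posterior Normal(-18/17, 88/51)
obs 2: x=-2 → posterior Normal(-38/31, 44/31)
obs 3: x=5 → posterior Normal(-21/73, 88/73)
obs 4: x=1/2 → posterior Normal(-31/168, 22/21)
obs 5: x=-5/4 → posterior Normal(-117/380, 88/95)
obs 6: x=2 → posterior Normal(-29/424, 44/53)
obs 7: x=3/2 → posterior Normal(37/468, 88/117)
obs 8: x=-3/4 → posterior Normal(1/128, 11/16)
obs 9: x=-1/2 → posterior Normal(-9/278, 88/139)
obs 10: x=5/2 → posterior Normal(23/150, 44/75)
obs 11: x=-4 → posterior Normal(-3/23, 88/161)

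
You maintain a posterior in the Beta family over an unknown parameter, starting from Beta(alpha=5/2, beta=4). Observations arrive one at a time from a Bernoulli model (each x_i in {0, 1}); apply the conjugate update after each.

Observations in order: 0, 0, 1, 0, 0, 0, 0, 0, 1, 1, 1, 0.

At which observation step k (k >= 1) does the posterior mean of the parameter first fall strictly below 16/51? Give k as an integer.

k = 2

obs 1: x=0 → posterior Beta(5/2, 5)
obs 2: x=0 → posterior Beta(5/2, 6)
obs 3: x=1 → posterior Beta(7/2, 6)
obs 4: x=0 → posterior Beta(7/2, 7)
obs 5: x=0 → posterior Beta(7/2, 8)
obs 6: x=0 → posterior Beta(7/2, 9)
obs 7: x=0 → posterior Beta(7/2, 10)
obs 8: x=0 → posterior Beta(7/2, 11)
obs 9: x=1 → posterior Beta(9/2, 11)
obs 10: x=1 → posterior Beta(11/2, 11)
obs 11: x=1 → posterior Beta(13/2, 11)
obs 12: x=0 → posterior Beta(13/2, 12)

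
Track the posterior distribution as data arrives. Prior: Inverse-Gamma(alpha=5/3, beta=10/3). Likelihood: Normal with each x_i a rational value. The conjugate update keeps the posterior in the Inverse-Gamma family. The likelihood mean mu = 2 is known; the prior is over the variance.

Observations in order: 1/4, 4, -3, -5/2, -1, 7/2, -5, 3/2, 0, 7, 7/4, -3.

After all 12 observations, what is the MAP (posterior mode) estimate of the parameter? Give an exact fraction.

4165/416

obs 1: x=1/4 → posterior Inverse-Gamma(13/6, 467/96)
obs 2: x=4 → posterior Inverse-Gamma(8/3, 659/96)
obs 3: x=-3 → posterior Inverse-Gamma(19/6, 1859/96)
obs 4: x=-5/2 → posterior Inverse-Gamma(11/3, 2831/96)
obs 5: x=-1 → posterior Inverse-Gamma(25/6, 3263/96)
obs 6: x=7/2 → posterior Inverse-Gamma(14/3, 3371/96)
obs 7: x=-5 → posterior Inverse-Gamma(31/6, 5723/96)
obs 8: x=3/2 → posterior Inverse-Gamma(17/3, 5735/96)
obs 9: x=0 → posterior Inverse-Gamma(37/6, 5927/96)
obs 10: x=7 → posterior Inverse-Gamma(20/3, 7127/96)
obs 11: x=7/4 → posterior Inverse-Gamma(43/6, 3565/48)
obs 12: x=-3 → posterior Inverse-Gamma(23/3, 4165/48)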